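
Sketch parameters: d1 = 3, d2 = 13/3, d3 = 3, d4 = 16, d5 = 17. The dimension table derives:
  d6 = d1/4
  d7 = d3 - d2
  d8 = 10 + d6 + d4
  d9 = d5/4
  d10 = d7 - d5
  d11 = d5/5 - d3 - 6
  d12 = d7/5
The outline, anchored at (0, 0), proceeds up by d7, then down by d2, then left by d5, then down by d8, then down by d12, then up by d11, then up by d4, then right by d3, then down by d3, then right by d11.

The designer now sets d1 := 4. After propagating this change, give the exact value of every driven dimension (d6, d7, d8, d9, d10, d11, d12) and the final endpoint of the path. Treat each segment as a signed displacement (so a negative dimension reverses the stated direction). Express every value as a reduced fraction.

Apply edit: d1 := 4
  d6 = d1/4 = 1
  d7 = d3 - d2 = -4/3
  d8 = 10 + d6 + d4 = 27
  d9 = d5/4 = 17/4
  d10 = d7 - d5 = -55/3
  d11 = d5/5 - d3 - 6 = -28/5
  d12 = d7/5 = -4/15
Walk from origin (0, 0):
  seg 1: up by d7 = -4/3 → (0, -4/3)
  seg 2: down by d2 = 13/3 → (0, -17/3)
  seg 3: left by d5 = 17 → (-17, -17/3)
  seg 4: down by d8 = 27 → (-17, -98/3)
  seg 5: down by d12 = -4/15 → (-17, -162/5)
  seg 6: up by d11 = -28/5 → (-17, -38)
  seg 7: up by d4 = 16 → (-17, -22)
  seg 8: right by d3 = 3 → (-14, -22)
  seg 9: down by d3 = 3 → (-14, -25)
  seg 10: right by d11 = -28/5 → (-98/5, -25)

d6 = 1
d7 = -4/3
d8 = 27
d9 = 17/4
d10 = -55/3
d11 = -28/5
d12 = -4/15
endpoint = (-98/5, -25)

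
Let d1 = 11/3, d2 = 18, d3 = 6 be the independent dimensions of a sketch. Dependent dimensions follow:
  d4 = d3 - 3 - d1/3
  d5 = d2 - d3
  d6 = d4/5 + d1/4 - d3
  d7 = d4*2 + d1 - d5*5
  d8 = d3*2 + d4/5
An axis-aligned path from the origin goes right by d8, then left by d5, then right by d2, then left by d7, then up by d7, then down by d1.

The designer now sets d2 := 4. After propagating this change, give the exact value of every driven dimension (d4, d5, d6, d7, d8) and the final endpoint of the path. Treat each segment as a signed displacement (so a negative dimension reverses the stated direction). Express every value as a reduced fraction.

d4 = 16/9
d5 = -2
d6 = -851/180
d7 = 155/9
d8 = 556/45
endpoint = (17/15, 122/9)

Apply edit: d2 := 4
  d4 = d3 - 3 - d1/3 = 16/9
  d5 = d2 - d3 = -2
  d6 = d4/5 + d1/4 - d3 = -851/180
  d7 = d4*2 + d1 - d5*5 = 155/9
  d8 = d3*2 + d4/5 = 556/45
Walk from origin (0, 0):
  seg 1: right by d8 = 556/45 → (556/45, 0)
  seg 2: left by d5 = -2 → (646/45, 0)
  seg 3: right by d2 = 4 → (826/45, 0)
  seg 4: left by d7 = 155/9 → (17/15, 0)
  seg 5: up by d7 = 155/9 → (17/15, 155/9)
  seg 6: down by d1 = 11/3 → (17/15, 122/9)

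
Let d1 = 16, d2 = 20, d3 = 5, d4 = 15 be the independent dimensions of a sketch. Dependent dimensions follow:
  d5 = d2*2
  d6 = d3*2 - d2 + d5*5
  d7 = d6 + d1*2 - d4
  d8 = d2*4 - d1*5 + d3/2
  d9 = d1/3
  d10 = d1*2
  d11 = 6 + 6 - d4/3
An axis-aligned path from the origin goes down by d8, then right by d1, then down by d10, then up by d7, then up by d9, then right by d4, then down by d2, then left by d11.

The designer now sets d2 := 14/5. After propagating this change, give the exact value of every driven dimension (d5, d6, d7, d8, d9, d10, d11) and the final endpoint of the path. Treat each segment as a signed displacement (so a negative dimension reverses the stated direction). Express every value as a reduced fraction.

d5 = 28/5
d6 = 176/5
d7 = 261/5
d8 = -663/10
d9 = 16/3
d10 = 32
d11 = 7
endpoint = (24, 2671/30)

Apply edit: d2 := 14/5
  d5 = d2*2 = 28/5
  d6 = d3*2 - d2 + d5*5 = 176/5
  d7 = d6 + d1*2 - d4 = 261/5
  d8 = d2*4 - d1*5 + d3/2 = -663/10
  d9 = d1/3 = 16/3
  d10 = d1*2 = 32
  d11 = 6 + 6 - d4/3 = 7
Walk from origin (0, 0):
  seg 1: down by d8 = -663/10 → (0, 663/10)
  seg 2: right by d1 = 16 → (16, 663/10)
  seg 3: down by d10 = 32 → (16, 343/10)
  seg 4: up by d7 = 261/5 → (16, 173/2)
  seg 5: up by d9 = 16/3 → (16, 551/6)
  seg 6: right by d4 = 15 → (31, 551/6)
  seg 7: down by d2 = 14/5 → (31, 2671/30)
  seg 8: left by d11 = 7 → (24, 2671/30)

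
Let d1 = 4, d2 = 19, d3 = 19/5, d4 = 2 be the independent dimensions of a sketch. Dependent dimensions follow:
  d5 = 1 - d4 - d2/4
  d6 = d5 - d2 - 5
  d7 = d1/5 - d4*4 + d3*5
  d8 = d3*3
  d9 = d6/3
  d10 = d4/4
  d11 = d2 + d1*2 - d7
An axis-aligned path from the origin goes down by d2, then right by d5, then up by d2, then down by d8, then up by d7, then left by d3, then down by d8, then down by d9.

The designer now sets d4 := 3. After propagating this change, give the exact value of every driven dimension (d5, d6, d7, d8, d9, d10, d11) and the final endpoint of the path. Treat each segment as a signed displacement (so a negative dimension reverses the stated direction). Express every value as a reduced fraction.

Apply edit: d4 := 3
  d5 = 1 - d4 - d2/4 = -27/4
  d6 = d5 - d2 - 5 = -123/4
  d7 = d1/5 - d4*4 + d3*5 = 39/5
  d8 = d3*3 = 57/5
  d9 = d6/3 = -41/4
  d10 = d4/4 = 3/4
  d11 = d2 + d1*2 - d7 = 96/5
Walk from origin (0, 0):
  seg 1: down by d2 = 19 → (0, -19)
  seg 2: right by d5 = -27/4 → (-27/4, -19)
  seg 3: up by d2 = 19 → (-27/4, 0)
  seg 4: down by d8 = 57/5 → (-27/4, -57/5)
  seg 5: up by d7 = 39/5 → (-27/4, -18/5)
  seg 6: left by d3 = 19/5 → (-211/20, -18/5)
  seg 7: down by d8 = 57/5 → (-211/20, -15)
  seg 8: down by d9 = -41/4 → (-211/20, -19/4)

d5 = -27/4
d6 = -123/4
d7 = 39/5
d8 = 57/5
d9 = -41/4
d10 = 3/4
d11 = 96/5
endpoint = (-211/20, -19/4)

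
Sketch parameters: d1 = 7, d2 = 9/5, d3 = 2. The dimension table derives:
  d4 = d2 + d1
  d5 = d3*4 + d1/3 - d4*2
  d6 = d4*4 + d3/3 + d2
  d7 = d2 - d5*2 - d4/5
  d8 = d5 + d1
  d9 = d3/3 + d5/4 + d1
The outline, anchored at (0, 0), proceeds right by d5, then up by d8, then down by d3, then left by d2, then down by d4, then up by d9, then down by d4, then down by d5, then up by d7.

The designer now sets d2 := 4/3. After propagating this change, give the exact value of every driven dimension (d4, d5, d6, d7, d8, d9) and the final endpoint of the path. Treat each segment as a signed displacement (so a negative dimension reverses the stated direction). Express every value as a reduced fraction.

d4 = 25/3
d5 = -19/3
d6 = 106/3
d7 = 37/3
d8 = 2/3
d9 = 73/12
endpoint = (-23/3, 27/4)

Apply edit: d2 := 4/3
  d4 = d2 + d1 = 25/3
  d5 = d3*4 + d1/3 - d4*2 = -19/3
  d6 = d4*4 + d3/3 + d2 = 106/3
  d7 = d2 - d5*2 - d4/5 = 37/3
  d8 = d5 + d1 = 2/3
  d9 = d3/3 + d5/4 + d1 = 73/12
Walk from origin (0, 0):
  seg 1: right by d5 = -19/3 → (-19/3, 0)
  seg 2: up by d8 = 2/3 → (-19/3, 2/3)
  seg 3: down by d3 = 2 → (-19/3, -4/3)
  seg 4: left by d2 = 4/3 → (-23/3, -4/3)
  seg 5: down by d4 = 25/3 → (-23/3, -29/3)
  seg 6: up by d9 = 73/12 → (-23/3, -43/12)
  seg 7: down by d4 = 25/3 → (-23/3, -143/12)
  seg 8: down by d5 = -19/3 → (-23/3, -67/12)
  seg 9: up by d7 = 37/3 → (-23/3, 27/4)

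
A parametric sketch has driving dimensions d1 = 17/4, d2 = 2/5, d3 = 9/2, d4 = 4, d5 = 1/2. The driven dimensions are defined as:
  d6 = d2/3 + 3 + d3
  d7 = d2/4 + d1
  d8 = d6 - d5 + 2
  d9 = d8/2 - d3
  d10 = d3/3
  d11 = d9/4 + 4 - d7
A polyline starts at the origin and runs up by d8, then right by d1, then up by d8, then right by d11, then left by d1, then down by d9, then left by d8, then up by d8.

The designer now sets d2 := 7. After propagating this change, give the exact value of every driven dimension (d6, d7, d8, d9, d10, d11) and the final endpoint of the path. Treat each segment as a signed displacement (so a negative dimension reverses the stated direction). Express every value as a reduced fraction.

Apply edit: d2 := 7
  d6 = d2/3 + 3 + d3 = 59/6
  d7 = d2/4 + d1 = 6
  d8 = d6 - d5 + 2 = 34/3
  d9 = d8/2 - d3 = 7/6
  d10 = d3/3 = 3/2
  d11 = d9/4 + 4 - d7 = -41/24
Walk from origin (0, 0):
  seg 1: up by d8 = 34/3 → (0, 34/3)
  seg 2: right by d1 = 17/4 → (17/4, 34/3)
  seg 3: up by d8 = 34/3 → (17/4, 68/3)
  seg 4: right by d11 = -41/24 → (61/24, 68/3)
  seg 5: left by d1 = 17/4 → (-41/24, 68/3)
  seg 6: down by d9 = 7/6 → (-41/24, 43/2)
  seg 7: left by d8 = 34/3 → (-313/24, 43/2)
  seg 8: up by d8 = 34/3 → (-313/24, 197/6)

d6 = 59/6
d7 = 6
d8 = 34/3
d9 = 7/6
d10 = 3/2
d11 = -41/24
endpoint = (-313/24, 197/6)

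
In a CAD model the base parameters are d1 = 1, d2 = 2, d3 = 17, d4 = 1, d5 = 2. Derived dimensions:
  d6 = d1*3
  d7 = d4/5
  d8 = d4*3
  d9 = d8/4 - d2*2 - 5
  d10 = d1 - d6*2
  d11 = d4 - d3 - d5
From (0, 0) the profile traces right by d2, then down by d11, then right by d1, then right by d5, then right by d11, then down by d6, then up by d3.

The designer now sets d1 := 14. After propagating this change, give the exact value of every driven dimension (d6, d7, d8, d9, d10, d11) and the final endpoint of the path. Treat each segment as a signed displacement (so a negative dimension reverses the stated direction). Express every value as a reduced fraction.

d6 = 42
d7 = 1/5
d8 = 3
d9 = -33/4
d10 = -70
d11 = -18
endpoint = (0, -7)

Apply edit: d1 := 14
  d6 = d1*3 = 42
  d7 = d4/5 = 1/5
  d8 = d4*3 = 3
  d9 = d8/4 - d2*2 - 5 = -33/4
  d10 = d1 - d6*2 = -70
  d11 = d4 - d3 - d5 = -18
Walk from origin (0, 0):
  seg 1: right by d2 = 2 → (2, 0)
  seg 2: down by d11 = -18 → (2, 18)
  seg 3: right by d1 = 14 → (16, 18)
  seg 4: right by d5 = 2 → (18, 18)
  seg 5: right by d11 = -18 → (0, 18)
  seg 6: down by d6 = 42 → (0, -24)
  seg 7: up by d3 = 17 → (0, -7)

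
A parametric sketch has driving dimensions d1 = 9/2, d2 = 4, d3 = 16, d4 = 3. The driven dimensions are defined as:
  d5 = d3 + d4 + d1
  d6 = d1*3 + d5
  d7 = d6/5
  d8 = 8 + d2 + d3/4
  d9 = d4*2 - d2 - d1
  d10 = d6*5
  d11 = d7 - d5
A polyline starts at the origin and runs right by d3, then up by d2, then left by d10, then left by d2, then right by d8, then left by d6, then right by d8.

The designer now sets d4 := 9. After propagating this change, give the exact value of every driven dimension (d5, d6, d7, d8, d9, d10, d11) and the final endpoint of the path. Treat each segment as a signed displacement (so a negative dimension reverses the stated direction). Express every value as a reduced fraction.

d5 = 59/2
d6 = 43
d7 = 43/5
d8 = 16
d9 = 19/2
d10 = 215
d11 = -209/10
endpoint = (-214, 4)

Apply edit: d4 := 9
  d5 = d3 + d4 + d1 = 59/2
  d6 = d1*3 + d5 = 43
  d7 = d6/5 = 43/5
  d8 = 8 + d2 + d3/4 = 16
  d9 = d4*2 - d2 - d1 = 19/2
  d10 = d6*5 = 215
  d11 = d7 - d5 = -209/10
Walk from origin (0, 0):
  seg 1: right by d3 = 16 → (16, 0)
  seg 2: up by d2 = 4 → (16, 4)
  seg 3: left by d10 = 215 → (-199, 4)
  seg 4: left by d2 = 4 → (-203, 4)
  seg 5: right by d8 = 16 → (-187, 4)
  seg 6: left by d6 = 43 → (-230, 4)
  seg 7: right by d8 = 16 → (-214, 4)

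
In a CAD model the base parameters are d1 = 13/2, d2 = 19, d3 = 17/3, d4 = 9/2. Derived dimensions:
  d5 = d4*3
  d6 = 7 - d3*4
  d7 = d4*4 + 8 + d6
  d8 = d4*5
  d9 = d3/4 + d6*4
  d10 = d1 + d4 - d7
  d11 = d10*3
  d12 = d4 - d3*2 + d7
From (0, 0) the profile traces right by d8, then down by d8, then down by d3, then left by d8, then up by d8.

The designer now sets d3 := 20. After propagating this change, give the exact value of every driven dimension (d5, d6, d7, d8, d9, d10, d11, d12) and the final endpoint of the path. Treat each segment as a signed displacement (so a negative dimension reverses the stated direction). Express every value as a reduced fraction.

Apply edit: d3 := 20
  d5 = d4*3 = 27/2
  d6 = 7 - d3*4 = -73
  d7 = d4*4 + 8 + d6 = -47
  d8 = d4*5 = 45/2
  d9 = d3/4 + d6*4 = -287
  d10 = d1 + d4 - d7 = 58
  d11 = d10*3 = 174
  d12 = d4 - d3*2 + d7 = -165/2
Walk from origin (0, 0):
  seg 1: right by d8 = 45/2 → (45/2, 0)
  seg 2: down by d8 = 45/2 → (45/2, -45/2)
  seg 3: down by d3 = 20 → (45/2, -85/2)
  seg 4: left by d8 = 45/2 → (0, -85/2)
  seg 5: up by d8 = 45/2 → (0, -20)

d5 = 27/2
d6 = -73
d7 = -47
d8 = 45/2
d9 = -287
d10 = 58
d11 = 174
d12 = -165/2
endpoint = (0, -20)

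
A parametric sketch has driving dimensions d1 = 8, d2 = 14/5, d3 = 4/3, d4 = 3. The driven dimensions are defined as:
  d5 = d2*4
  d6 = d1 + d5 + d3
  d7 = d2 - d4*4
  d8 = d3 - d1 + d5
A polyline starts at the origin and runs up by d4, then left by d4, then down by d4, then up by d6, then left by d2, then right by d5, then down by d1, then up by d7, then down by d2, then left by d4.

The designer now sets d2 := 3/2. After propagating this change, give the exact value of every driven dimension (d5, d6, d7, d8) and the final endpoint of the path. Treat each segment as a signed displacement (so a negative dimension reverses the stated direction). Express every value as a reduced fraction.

d5 = 6
d6 = 46/3
d7 = -21/2
d8 = -2/3
endpoint = (-3/2, -14/3)

Apply edit: d2 := 3/2
  d5 = d2*4 = 6
  d6 = d1 + d5 + d3 = 46/3
  d7 = d2 - d4*4 = -21/2
  d8 = d3 - d1 + d5 = -2/3
Walk from origin (0, 0):
  seg 1: up by d4 = 3 → (0, 3)
  seg 2: left by d4 = 3 → (-3, 3)
  seg 3: down by d4 = 3 → (-3, 0)
  seg 4: up by d6 = 46/3 → (-3, 46/3)
  seg 5: left by d2 = 3/2 → (-9/2, 46/3)
  seg 6: right by d5 = 6 → (3/2, 46/3)
  seg 7: down by d1 = 8 → (3/2, 22/3)
  seg 8: up by d7 = -21/2 → (3/2, -19/6)
  seg 9: down by d2 = 3/2 → (3/2, -14/3)
  seg 10: left by d4 = 3 → (-3/2, -14/3)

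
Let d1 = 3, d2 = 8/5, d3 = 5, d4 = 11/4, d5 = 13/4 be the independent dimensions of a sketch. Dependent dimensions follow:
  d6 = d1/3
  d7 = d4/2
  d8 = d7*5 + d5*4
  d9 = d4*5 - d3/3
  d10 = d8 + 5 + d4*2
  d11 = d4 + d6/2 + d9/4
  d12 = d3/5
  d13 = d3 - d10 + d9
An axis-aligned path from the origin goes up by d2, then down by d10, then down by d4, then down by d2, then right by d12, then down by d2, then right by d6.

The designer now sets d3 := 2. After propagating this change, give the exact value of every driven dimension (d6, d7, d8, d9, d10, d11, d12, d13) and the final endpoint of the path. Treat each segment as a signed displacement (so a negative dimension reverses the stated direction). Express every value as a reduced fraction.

d6 = 1
d7 = 11/8
d8 = 159/8
d9 = 157/12
d10 = 243/8
d11 = 313/48
d12 = 2/5
d13 = -367/24
endpoint = (7/5, -1389/40)

Apply edit: d3 := 2
  d6 = d1/3 = 1
  d7 = d4/2 = 11/8
  d8 = d7*5 + d5*4 = 159/8
  d9 = d4*5 - d3/3 = 157/12
  d10 = d8 + 5 + d4*2 = 243/8
  d11 = d4 + d6/2 + d9/4 = 313/48
  d12 = d3/5 = 2/5
  d13 = d3 - d10 + d9 = -367/24
Walk from origin (0, 0):
  seg 1: up by d2 = 8/5 → (0, 8/5)
  seg 2: down by d10 = 243/8 → (0, -1151/40)
  seg 3: down by d4 = 11/4 → (0, -1261/40)
  seg 4: down by d2 = 8/5 → (0, -265/8)
  seg 5: right by d12 = 2/5 → (2/5, -265/8)
  seg 6: down by d2 = 8/5 → (2/5, -1389/40)
  seg 7: right by d6 = 1 → (7/5, -1389/40)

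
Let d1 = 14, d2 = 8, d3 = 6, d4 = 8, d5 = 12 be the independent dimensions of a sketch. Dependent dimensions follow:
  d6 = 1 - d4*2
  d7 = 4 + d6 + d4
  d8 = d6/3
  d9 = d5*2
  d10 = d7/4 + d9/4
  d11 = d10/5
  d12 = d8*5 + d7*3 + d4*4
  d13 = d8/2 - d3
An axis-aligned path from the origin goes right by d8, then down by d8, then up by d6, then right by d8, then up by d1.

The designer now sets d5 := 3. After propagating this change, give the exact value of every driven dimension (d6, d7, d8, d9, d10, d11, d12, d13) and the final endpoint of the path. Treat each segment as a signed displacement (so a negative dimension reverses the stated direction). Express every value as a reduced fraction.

Apply edit: d5 := 3
  d6 = 1 - d4*2 = -15
  d7 = 4 + d6 + d4 = -3
  d8 = d6/3 = -5
  d9 = d5*2 = 6
  d10 = d7/4 + d9/4 = 3/4
  d11 = d10/5 = 3/20
  d12 = d8*5 + d7*3 + d4*4 = -2
  d13 = d8/2 - d3 = -17/2
Walk from origin (0, 0):
  seg 1: right by d8 = -5 → (-5, 0)
  seg 2: down by d8 = -5 → (-5, 5)
  seg 3: up by d6 = -15 → (-5, -10)
  seg 4: right by d8 = -5 → (-10, -10)
  seg 5: up by d1 = 14 → (-10, 4)

d6 = -15
d7 = -3
d8 = -5
d9 = 6
d10 = 3/4
d11 = 3/20
d12 = -2
d13 = -17/2
endpoint = (-10, 4)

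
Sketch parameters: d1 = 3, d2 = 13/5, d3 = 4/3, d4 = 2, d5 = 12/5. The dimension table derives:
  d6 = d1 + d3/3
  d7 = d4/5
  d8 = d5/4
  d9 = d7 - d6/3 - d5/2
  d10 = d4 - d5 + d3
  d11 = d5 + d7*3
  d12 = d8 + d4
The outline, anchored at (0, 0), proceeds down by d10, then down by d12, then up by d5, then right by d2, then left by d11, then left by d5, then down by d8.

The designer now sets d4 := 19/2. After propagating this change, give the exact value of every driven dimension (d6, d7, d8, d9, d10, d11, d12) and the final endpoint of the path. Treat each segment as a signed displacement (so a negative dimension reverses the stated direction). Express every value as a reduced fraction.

d6 = 31/9
d7 = 19/10
d8 = 3/5
d9 = -121/270
d10 = 253/30
d11 = 81/10
d12 = 101/10
endpoint = (-79/10, -251/15)

Apply edit: d4 := 19/2
  d6 = d1 + d3/3 = 31/9
  d7 = d4/5 = 19/10
  d8 = d5/4 = 3/5
  d9 = d7 - d6/3 - d5/2 = -121/270
  d10 = d4 - d5 + d3 = 253/30
  d11 = d5 + d7*3 = 81/10
  d12 = d8 + d4 = 101/10
Walk from origin (0, 0):
  seg 1: down by d10 = 253/30 → (0, -253/30)
  seg 2: down by d12 = 101/10 → (0, -278/15)
  seg 3: up by d5 = 12/5 → (0, -242/15)
  seg 4: right by d2 = 13/5 → (13/5, -242/15)
  seg 5: left by d11 = 81/10 → (-11/2, -242/15)
  seg 6: left by d5 = 12/5 → (-79/10, -242/15)
  seg 7: down by d8 = 3/5 → (-79/10, -251/15)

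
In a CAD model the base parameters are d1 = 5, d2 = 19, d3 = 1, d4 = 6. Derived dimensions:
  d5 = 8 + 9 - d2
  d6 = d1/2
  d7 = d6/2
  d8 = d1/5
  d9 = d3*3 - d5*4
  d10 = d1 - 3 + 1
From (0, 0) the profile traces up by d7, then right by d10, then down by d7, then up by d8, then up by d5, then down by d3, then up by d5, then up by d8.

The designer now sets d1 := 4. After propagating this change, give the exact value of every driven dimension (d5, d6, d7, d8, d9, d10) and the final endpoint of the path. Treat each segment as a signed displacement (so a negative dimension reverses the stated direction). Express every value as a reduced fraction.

d5 = -2
d6 = 2
d7 = 1
d8 = 4/5
d9 = 11
d10 = 2
endpoint = (2, -17/5)

Apply edit: d1 := 4
  d5 = 8 + 9 - d2 = -2
  d6 = d1/2 = 2
  d7 = d6/2 = 1
  d8 = d1/5 = 4/5
  d9 = d3*3 - d5*4 = 11
  d10 = d1 - 3 + 1 = 2
Walk from origin (0, 0):
  seg 1: up by d7 = 1 → (0, 1)
  seg 2: right by d10 = 2 → (2, 1)
  seg 3: down by d7 = 1 → (2, 0)
  seg 4: up by d8 = 4/5 → (2, 4/5)
  seg 5: up by d5 = -2 → (2, -6/5)
  seg 6: down by d3 = 1 → (2, -11/5)
  seg 7: up by d5 = -2 → (2, -21/5)
  seg 8: up by d8 = 4/5 → (2, -17/5)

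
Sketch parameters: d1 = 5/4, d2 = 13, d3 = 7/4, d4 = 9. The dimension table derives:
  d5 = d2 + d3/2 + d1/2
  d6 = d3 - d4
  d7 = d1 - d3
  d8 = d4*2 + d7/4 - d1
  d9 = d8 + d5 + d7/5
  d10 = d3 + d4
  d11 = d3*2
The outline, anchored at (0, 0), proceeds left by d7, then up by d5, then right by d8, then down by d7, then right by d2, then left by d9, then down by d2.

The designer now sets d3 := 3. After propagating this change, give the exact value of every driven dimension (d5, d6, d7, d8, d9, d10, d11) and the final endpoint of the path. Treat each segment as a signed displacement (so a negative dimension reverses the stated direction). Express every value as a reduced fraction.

d5 = 121/8
d6 = -6
d7 = -7/4
d8 = 261/16
d9 = 2487/80
d10 = 12
d11 = 6
endpoint = (-1/40, 31/8)

Apply edit: d3 := 3
  d5 = d2 + d3/2 + d1/2 = 121/8
  d6 = d3 - d4 = -6
  d7 = d1 - d3 = -7/4
  d8 = d4*2 + d7/4 - d1 = 261/16
  d9 = d8 + d5 + d7/5 = 2487/80
  d10 = d3 + d4 = 12
  d11 = d3*2 = 6
Walk from origin (0, 0):
  seg 1: left by d7 = -7/4 → (7/4, 0)
  seg 2: up by d5 = 121/8 → (7/4, 121/8)
  seg 3: right by d8 = 261/16 → (289/16, 121/8)
  seg 4: down by d7 = -7/4 → (289/16, 135/8)
  seg 5: right by d2 = 13 → (497/16, 135/8)
  seg 6: left by d9 = 2487/80 → (-1/40, 135/8)
  seg 7: down by d2 = 13 → (-1/40, 31/8)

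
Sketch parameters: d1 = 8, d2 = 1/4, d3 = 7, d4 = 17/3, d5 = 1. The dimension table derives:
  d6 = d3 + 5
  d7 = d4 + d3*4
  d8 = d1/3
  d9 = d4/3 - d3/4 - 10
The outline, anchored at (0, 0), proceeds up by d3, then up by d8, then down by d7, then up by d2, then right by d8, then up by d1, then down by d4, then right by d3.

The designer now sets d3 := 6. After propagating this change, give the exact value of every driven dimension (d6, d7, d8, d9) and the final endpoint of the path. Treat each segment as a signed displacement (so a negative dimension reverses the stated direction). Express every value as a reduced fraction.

d6 = 11
d7 = 89/3
d8 = 8/3
d9 = -173/18
endpoint = (26/3, -221/12)

Apply edit: d3 := 6
  d6 = d3 + 5 = 11
  d7 = d4 + d3*4 = 89/3
  d8 = d1/3 = 8/3
  d9 = d4/3 - d3/4 - 10 = -173/18
Walk from origin (0, 0):
  seg 1: up by d3 = 6 → (0, 6)
  seg 2: up by d8 = 8/3 → (0, 26/3)
  seg 3: down by d7 = 89/3 → (0, -21)
  seg 4: up by d2 = 1/4 → (0, -83/4)
  seg 5: right by d8 = 8/3 → (8/3, -83/4)
  seg 6: up by d1 = 8 → (8/3, -51/4)
  seg 7: down by d4 = 17/3 → (8/3, -221/12)
  seg 8: right by d3 = 6 → (26/3, -221/12)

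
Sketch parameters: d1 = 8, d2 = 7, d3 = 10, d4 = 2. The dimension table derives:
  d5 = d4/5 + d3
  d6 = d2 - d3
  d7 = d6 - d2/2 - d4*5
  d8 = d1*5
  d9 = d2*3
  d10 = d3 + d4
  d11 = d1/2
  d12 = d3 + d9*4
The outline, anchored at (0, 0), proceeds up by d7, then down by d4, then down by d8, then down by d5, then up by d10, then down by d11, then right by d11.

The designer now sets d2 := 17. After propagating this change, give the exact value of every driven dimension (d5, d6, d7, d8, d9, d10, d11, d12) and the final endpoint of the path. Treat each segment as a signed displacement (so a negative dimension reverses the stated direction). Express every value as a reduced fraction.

d5 = 52/5
d6 = 7
d7 = -23/2
d8 = 40
d9 = 51
d10 = 12
d11 = 4
d12 = 214
endpoint = (4, -559/10)

Apply edit: d2 := 17
  d5 = d4/5 + d3 = 52/5
  d6 = d2 - d3 = 7
  d7 = d6 - d2/2 - d4*5 = -23/2
  d8 = d1*5 = 40
  d9 = d2*3 = 51
  d10 = d3 + d4 = 12
  d11 = d1/2 = 4
  d12 = d3 + d9*4 = 214
Walk from origin (0, 0):
  seg 1: up by d7 = -23/2 → (0, -23/2)
  seg 2: down by d4 = 2 → (0, -27/2)
  seg 3: down by d8 = 40 → (0, -107/2)
  seg 4: down by d5 = 52/5 → (0, -639/10)
  seg 5: up by d10 = 12 → (0, -519/10)
  seg 6: down by d11 = 4 → (0, -559/10)
  seg 7: right by d11 = 4 → (4, -559/10)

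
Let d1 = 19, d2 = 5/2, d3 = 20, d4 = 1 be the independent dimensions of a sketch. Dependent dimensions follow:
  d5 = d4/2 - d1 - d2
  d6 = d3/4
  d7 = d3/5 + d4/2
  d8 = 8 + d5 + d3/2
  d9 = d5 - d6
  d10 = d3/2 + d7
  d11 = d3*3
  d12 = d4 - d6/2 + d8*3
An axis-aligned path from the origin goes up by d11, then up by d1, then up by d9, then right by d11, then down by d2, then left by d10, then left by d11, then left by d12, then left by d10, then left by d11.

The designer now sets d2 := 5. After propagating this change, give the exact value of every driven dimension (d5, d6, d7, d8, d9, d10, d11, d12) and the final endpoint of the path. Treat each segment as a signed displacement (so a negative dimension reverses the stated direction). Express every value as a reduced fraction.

d5 = -47/2
d6 = 5
d7 = 9/2
d8 = -11/2
d9 = -57/2
d10 = 29/2
d11 = 60
d12 = -18
endpoint = (-71, 91/2)

Apply edit: d2 := 5
  d5 = d4/2 - d1 - d2 = -47/2
  d6 = d3/4 = 5
  d7 = d3/5 + d4/2 = 9/2
  d8 = 8 + d5 + d3/2 = -11/2
  d9 = d5 - d6 = -57/2
  d10 = d3/2 + d7 = 29/2
  d11 = d3*3 = 60
  d12 = d4 - d6/2 + d8*3 = -18
Walk from origin (0, 0):
  seg 1: up by d11 = 60 → (0, 60)
  seg 2: up by d1 = 19 → (0, 79)
  seg 3: up by d9 = -57/2 → (0, 101/2)
  seg 4: right by d11 = 60 → (60, 101/2)
  seg 5: down by d2 = 5 → (60, 91/2)
  seg 6: left by d10 = 29/2 → (91/2, 91/2)
  seg 7: left by d11 = 60 → (-29/2, 91/2)
  seg 8: left by d12 = -18 → (7/2, 91/2)
  seg 9: left by d10 = 29/2 → (-11, 91/2)
  seg 10: left by d11 = 60 → (-71, 91/2)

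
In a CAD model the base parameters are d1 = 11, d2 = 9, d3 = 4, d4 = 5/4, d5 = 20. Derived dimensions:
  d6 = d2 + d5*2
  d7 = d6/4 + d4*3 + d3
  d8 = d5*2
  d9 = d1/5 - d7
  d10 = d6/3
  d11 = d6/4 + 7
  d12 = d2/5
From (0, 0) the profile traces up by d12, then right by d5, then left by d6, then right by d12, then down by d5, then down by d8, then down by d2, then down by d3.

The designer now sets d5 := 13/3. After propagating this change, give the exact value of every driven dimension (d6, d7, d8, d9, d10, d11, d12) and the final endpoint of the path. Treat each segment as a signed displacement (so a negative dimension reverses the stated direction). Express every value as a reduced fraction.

d6 = 53/3
d7 = 73/6
d8 = 26/3
d9 = -299/30
d10 = 53/9
d11 = 137/12
d12 = 9/5
endpoint = (-173/15, -121/5)

Apply edit: d5 := 13/3
  d6 = d2 + d5*2 = 53/3
  d7 = d6/4 + d4*3 + d3 = 73/6
  d8 = d5*2 = 26/3
  d9 = d1/5 - d7 = -299/30
  d10 = d6/3 = 53/9
  d11 = d6/4 + 7 = 137/12
  d12 = d2/5 = 9/5
Walk from origin (0, 0):
  seg 1: up by d12 = 9/5 → (0, 9/5)
  seg 2: right by d5 = 13/3 → (13/3, 9/5)
  seg 3: left by d6 = 53/3 → (-40/3, 9/5)
  seg 4: right by d12 = 9/5 → (-173/15, 9/5)
  seg 5: down by d5 = 13/3 → (-173/15, -38/15)
  seg 6: down by d8 = 26/3 → (-173/15, -56/5)
  seg 7: down by d2 = 9 → (-173/15, -101/5)
  seg 8: down by d3 = 4 → (-173/15, -121/5)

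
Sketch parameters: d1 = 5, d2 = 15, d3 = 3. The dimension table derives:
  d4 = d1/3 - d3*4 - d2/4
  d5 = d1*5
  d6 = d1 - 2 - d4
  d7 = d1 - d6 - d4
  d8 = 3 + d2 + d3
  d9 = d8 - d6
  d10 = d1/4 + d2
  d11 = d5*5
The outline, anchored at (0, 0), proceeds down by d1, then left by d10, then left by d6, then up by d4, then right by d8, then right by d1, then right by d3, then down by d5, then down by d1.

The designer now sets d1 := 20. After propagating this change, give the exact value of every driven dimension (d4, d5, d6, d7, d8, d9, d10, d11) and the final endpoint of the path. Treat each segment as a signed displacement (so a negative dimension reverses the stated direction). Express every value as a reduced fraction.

d4 = -109/12
d5 = 100
d6 = 325/12
d7 = 2
d8 = 21
d9 = -73/12
d10 = 20
d11 = 500
endpoint = (-37/12, -1789/12)

Apply edit: d1 := 20
  d4 = d1/3 - d3*4 - d2/4 = -109/12
  d5 = d1*5 = 100
  d6 = d1 - 2 - d4 = 325/12
  d7 = d1 - d6 - d4 = 2
  d8 = 3 + d2 + d3 = 21
  d9 = d8 - d6 = -73/12
  d10 = d1/4 + d2 = 20
  d11 = d5*5 = 500
Walk from origin (0, 0):
  seg 1: down by d1 = 20 → (0, -20)
  seg 2: left by d10 = 20 → (-20, -20)
  seg 3: left by d6 = 325/12 → (-565/12, -20)
  seg 4: up by d4 = -109/12 → (-565/12, -349/12)
  seg 5: right by d8 = 21 → (-313/12, -349/12)
  seg 6: right by d1 = 20 → (-73/12, -349/12)
  seg 7: right by d3 = 3 → (-37/12, -349/12)
  seg 8: down by d5 = 100 → (-37/12, -1549/12)
  seg 9: down by d1 = 20 → (-37/12, -1789/12)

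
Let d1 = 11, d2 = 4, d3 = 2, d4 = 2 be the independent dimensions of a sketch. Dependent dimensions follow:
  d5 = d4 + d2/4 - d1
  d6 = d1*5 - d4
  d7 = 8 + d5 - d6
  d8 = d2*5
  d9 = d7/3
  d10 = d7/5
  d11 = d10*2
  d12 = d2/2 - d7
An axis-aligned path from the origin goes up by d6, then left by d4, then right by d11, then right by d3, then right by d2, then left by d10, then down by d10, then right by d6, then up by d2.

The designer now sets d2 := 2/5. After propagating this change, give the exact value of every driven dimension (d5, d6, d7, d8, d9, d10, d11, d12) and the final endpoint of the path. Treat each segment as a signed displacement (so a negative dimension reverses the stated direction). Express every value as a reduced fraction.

d5 = -89/10
d6 = 53
d7 = -539/10
d8 = 2
d9 = -539/30
d10 = -539/50
d11 = -539/25
d12 = 541/10
endpoint = (2131/50, 3209/50)

Apply edit: d2 := 2/5
  d5 = d4 + d2/4 - d1 = -89/10
  d6 = d1*5 - d4 = 53
  d7 = 8 + d5 - d6 = -539/10
  d8 = d2*5 = 2
  d9 = d7/3 = -539/30
  d10 = d7/5 = -539/50
  d11 = d10*2 = -539/25
  d12 = d2/2 - d7 = 541/10
Walk from origin (0, 0):
  seg 1: up by d6 = 53 → (0, 53)
  seg 2: left by d4 = 2 → (-2, 53)
  seg 3: right by d11 = -539/25 → (-589/25, 53)
  seg 4: right by d3 = 2 → (-539/25, 53)
  seg 5: right by d2 = 2/5 → (-529/25, 53)
  seg 6: left by d10 = -539/50 → (-519/50, 53)
  seg 7: down by d10 = -539/50 → (-519/50, 3189/50)
  seg 8: right by d6 = 53 → (2131/50, 3189/50)
  seg 9: up by d2 = 2/5 → (2131/50, 3209/50)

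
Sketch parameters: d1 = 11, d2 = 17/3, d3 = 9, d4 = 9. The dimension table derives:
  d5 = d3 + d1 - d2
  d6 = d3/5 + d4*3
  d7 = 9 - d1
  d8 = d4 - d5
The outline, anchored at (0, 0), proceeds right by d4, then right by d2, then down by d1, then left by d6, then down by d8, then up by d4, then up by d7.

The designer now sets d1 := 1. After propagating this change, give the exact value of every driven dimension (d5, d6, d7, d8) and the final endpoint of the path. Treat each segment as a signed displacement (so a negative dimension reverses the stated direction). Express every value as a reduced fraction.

Apply edit: d1 := 1
  d5 = d3 + d1 - d2 = 13/3
  d6 = d3/5 + d4*3 = 144/5
  d7 = 9 - d1 = 8
  d8 = d4 - d5 = 14/3
Walk from origin (0, 0):
  seg 1: right by d4 = 9 → (9, 0)
  seg 2: right by d2 = 17/3 → (44/3, 0)
  seg 3: down by d1 = 1 → (44/3, -1)
  seg 4: left by d6 = 144/5 → (-212/15, -1)
  seg 5: down by d8 = 14/3 → (-212/15, -17/3)
  seg 6: up by d4 = 9 → (-212/15, 10/3)
  seg 7: up by d7 = 8 → (-212/15, 34/3)

d5 = 13/3
d6 = 144/5
d7 = 8
d8 = 14/3
endpoint = (-212/15, 34/3)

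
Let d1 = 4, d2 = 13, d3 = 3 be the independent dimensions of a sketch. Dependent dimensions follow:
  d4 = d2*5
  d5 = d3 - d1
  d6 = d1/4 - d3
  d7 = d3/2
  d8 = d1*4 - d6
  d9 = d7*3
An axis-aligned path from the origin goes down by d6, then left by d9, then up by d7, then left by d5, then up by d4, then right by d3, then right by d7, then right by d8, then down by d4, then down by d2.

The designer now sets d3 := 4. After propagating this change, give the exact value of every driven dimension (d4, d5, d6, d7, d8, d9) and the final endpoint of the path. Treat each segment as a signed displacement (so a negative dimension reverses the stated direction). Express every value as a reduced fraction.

d4 = 65
d5 = 0
d6 = -3
d7 = 2
d8 = 19
d9 = 6
endpoint = (19, -8)

Apply edit: d3 := 4
  d4 = d2*5 = 65
  d5 = d3 - d1 = 0
  d6 = d1/4 - d3 = -3
  d7 = d3/2 = 2
  d8 = d1*4 - d6 = 19
  d9 = d7*3 = 6
Walk from origin (0, 0):
  seg 1: down by d6 = -3 → (0, 3)
  seg 2: left by d9 = 6 → (-6, 3)
  seg 3: up by d7 = 2 → (-6, 5)
  seg 4: left by d5 = 0 → (-6, 5)
  seg 5: up by d4 = 65 → (-6, 70)
  seg 6: right by d3 = 4 → (-2, 70)
  seg 7: right by d7 = 2 → (0, 70)
  seg 8: right by d8 = 19 → (19, 70)
  seg 9: down by d4 = 65 → (19, 5)
  seg 10: down by d2 = 13 → (19, -8)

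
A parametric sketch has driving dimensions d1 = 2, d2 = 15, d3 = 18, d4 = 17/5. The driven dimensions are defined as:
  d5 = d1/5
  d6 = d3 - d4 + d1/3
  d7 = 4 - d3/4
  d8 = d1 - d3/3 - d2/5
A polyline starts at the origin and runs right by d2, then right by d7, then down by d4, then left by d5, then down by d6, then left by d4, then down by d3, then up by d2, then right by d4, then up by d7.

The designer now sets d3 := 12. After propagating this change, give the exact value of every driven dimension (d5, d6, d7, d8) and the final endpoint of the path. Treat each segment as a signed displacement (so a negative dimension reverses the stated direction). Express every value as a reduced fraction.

Apply edit: d3 := 12
  d5 = d1/5 = 2/5
  d6 = d3 - d4 + d1/3 = 139/15
  d7 = 4 - d3/4 = 1
  d8 = d1 - d3/3 - d2/5 = -5
Walk from origin (0, 0):
  seg 1: right by d2 = 15 → (15, 0)
  seg 2: right by d7 = 1 → (16, 0)
  seg 3: down by d4 = 17/5 → (16, -17/5)
  seg 4: left by d5 = 2/5 → (78/5, -17/5)
  seg 5: down by d6 = 139/15 → (78/5, -38/3)
  seg 6: left by d4 = 17/5 → (61/5, -38/3)
  seg 7: down by d3 = 12 → (61/5, -74/3)
  seg 8: up by d2 = 15 → (61/5, -29/3)
  seg 9: right by d4 = 17/5 → (78/5, -29/3)
  seg 10: up by d7 = 1 → (78/5, -26/3)

d5 = 2/5
d6 = 139/15
d7 = 1
d8 = -5
endpoint = (78/5, -26/3)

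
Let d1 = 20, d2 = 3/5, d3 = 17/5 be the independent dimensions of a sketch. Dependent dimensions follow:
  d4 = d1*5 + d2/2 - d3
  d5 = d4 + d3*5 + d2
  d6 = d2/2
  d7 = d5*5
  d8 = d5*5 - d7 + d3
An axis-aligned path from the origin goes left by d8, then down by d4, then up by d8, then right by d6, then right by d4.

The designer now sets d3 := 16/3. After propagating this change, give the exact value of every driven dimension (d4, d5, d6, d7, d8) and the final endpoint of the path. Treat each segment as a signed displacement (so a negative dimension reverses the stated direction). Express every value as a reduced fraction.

d4 = 2849/30
d5 = 3667/30
d6 = 3/10
d7 = 3667/6
d8 = 16/3
endpoint = (1349/15, -2689/30)

Apply edit: d3 := 16/3
  d4 = d1*5 + d2/2 - d3 = 2849/30
  d5 = d4 + d3*5 + d2 = 3667/30
  d6 = d2/2 = 3/10
  d7 = d5*5 = 3667/6
  d8 = d5*5 - d7 + d3 = 16/3
Walk from origin (0, 0):
  seg 1: left by d8 = 16/3 → (-16/3, 0)
  seg 2: down by d4 = 2849/30 → (-16/3, -2849/30)
  seg 3: up by d8 = 16/3 → (-16/3, -2689/30)
  seg 4: right by d6 = 3/10 → (-151/30, -2689/30)
  seg 5: right by d4 = 2849/30 → (1349/15, -2689/30)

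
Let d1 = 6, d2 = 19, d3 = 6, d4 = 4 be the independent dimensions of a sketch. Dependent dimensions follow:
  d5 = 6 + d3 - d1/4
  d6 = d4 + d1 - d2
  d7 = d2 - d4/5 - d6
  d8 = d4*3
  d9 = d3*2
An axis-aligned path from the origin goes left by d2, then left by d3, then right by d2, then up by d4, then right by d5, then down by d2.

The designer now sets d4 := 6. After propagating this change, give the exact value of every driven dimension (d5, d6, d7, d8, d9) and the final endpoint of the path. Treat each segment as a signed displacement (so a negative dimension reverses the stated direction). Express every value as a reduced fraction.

d5 = 21/2
d6 = -7
d7 = 124/5
d8 = 18
d9 = 12
endpoint = (9/2, -13)

Apply edit: d4 := 6
  d5 = 6 + d3 - d1/4 = 21/2
  d6 = d4 + d1 - d2 = -7
  d7 = d2 - d4/5 - d6 = 124/5
  d8 = d4*3 = 18
  d9 = d3*2 = 12
Walk from origin (0, 0):
  seg 1: left by d2 = 19 → (-19, 0)
  seg 2: left by d3 = 6 → (-25, 0)
  seg 3: right by d2 = 19 → (-6, 0)
  seg 4: up by d4 = 6 → (-6, 6)
  seg 5: right by d5 = 21/2 → (9/2, 6)
  seg 6: down by d2 = 19 → (9/2, -13)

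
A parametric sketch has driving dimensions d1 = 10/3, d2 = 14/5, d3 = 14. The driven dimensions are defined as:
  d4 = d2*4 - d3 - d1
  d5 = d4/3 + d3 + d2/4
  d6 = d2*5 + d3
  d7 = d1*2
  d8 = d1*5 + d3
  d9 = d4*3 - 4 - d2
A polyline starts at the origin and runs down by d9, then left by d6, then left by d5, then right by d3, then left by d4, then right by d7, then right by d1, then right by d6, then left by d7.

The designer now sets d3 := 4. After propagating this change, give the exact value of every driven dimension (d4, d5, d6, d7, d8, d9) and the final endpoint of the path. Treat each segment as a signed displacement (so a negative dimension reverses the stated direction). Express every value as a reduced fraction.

d4 = 58/15
d5 = 539/90
d6 = 18
d7 = 20/3
d8 = 62/3
d9 = 24/5
endpoint = (-227/90, -24/5)

Apply edit: d3 := 4
  d4 = d2*4 - d3 - d1 = 58/15
  d5 = d4/3 + d3 + d2/4 = 539/90
  d6 = d2*5 + d3 = 18
  d7 = d1*2 = 20/3
  d8 = d1*5 + d3 = 62/3
  d9 = d4*3 - 4 - d2 = 24/5
Walk from origin (0, 0):
  seg 1: down by d9 = 24/5 → (0, -24/5)
  seg 2: left by d6 = 18 → (-18, -24/5)
  seg 3: left by d5 = 539/90 → (-2159/90, -24/5)
  seg 4: right by d3 = 4 → (-1799/90, -24/5)
  seg 5: left by d4 = 58/15 → (-2147/90, -24/5)
  seg 6: right by d7 = 20/3 → (-1547/90, -24/5)
  seg 7: right by d1 = 10/3 → (-1247/90, -24/5)
  seg 8: right by d6 = 18 → (373/90, -24/5)
  seg 9: left by d7 = 20/3 → (-227/90, -24/5)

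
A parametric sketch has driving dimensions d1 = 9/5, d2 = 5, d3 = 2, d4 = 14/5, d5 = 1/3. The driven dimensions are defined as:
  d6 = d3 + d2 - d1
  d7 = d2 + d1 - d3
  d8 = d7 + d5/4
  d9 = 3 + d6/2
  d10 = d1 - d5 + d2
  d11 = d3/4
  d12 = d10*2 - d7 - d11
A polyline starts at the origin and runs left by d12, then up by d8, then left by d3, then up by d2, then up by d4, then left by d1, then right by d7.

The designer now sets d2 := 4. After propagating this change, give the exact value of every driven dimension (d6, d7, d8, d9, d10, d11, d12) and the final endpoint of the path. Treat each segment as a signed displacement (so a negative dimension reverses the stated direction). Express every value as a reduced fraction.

d6 = 21/5
d7 = 19/5
d8 = 233/60
d9 = 51/10
d10 = 82/15
d11 = 1/2
d12 = 199/30
endpoint = (-199/30, 641/60)

Apply edit: d2 := 4
  d6 = d3 + d2 - d1 = 21/5
  d7 = d2 + d1 - d3 = 19/5
  d8 = d7 + d5/4 = 233/60
  d9 = 3 + d6/2 = 51/10
  d10 = d1 - d5 + d2 = 82/15
  d11 = d3/4 = 1/2
  d12 = d10*2 - d7 - d11 = 199/30
Walk from origin (0, 0):
  seg 1: left by d12 = 199/30 → (-199/30, 0)
  seg 2: up by d8 = 233/60 → (-199/30, 233/60)
  seg 3: left by d3 = 2 → (-259/30, 233/60)
  seg 4: up by d2 = 4 → (-259/30, 473/60)
  seg 5: up by d4 = 14/5 → (-259/30, 641/60)
  seg 6: left by d1 = 9/5 → (-313/30, 641/60)
  seg 7: right by d7 = 19/5 → (-199/30, 641/60)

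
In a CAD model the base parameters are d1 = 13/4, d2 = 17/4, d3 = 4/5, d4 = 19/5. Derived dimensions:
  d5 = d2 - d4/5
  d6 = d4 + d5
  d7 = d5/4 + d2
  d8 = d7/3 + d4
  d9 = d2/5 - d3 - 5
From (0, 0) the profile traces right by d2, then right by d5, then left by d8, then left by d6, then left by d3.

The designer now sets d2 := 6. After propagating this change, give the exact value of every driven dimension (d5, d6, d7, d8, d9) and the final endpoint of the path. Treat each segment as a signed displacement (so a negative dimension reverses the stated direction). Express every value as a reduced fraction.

d5 = 131/25
d6 = 226/25
d7 = 731/100
d8 = 1871/300
d9 = -23/5
endpoint = (-1451/300, 0)

Apply edit: d2 := 6
  d5 = d2 - d4/5 = 131/25
  d6 = d4 + d5 = 226/25
  d7 = d5/4 + d2 = 731/100
  d8 = d7/3 + d4 = 1871/300
  d9 = d2/5 - d3 - 5 = -23/5
Walk from origin (0, 0):
  seg 1: right by d2 = 6 → (6, 0)
  seg 2: right by d5 = 131/25 → (281/25, 0)
  seg 3: left by d8 = 1871/300 → (1501/300, 0)
  seg 4: left by d6 = 226/25 → (-1211/300, 0)
  seg 5: left by d3 = 4/5 → (-1451/300, 0)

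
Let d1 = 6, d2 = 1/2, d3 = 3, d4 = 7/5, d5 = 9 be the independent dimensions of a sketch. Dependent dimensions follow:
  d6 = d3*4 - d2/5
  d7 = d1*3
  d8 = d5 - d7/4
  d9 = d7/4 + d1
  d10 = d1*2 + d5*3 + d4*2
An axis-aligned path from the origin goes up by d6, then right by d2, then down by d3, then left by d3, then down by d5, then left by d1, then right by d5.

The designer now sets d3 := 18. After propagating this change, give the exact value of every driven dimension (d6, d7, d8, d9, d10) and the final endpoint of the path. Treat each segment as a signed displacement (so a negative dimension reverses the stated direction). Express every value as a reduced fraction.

Apply edit: d3 := 18
  d6 = d3*4 - d2/5 = 719/10
  d7 = d1*3 = 18
  d8 = d5 - d7/4 = 9/2
  d9 = d7/4 + d1 = 21/2
  d10 = d1*2 + d5*3 + d4*2 = 209/5
Walk from origin (0, 0):
  seg 1: up by d6 = 719/10 → (0, 719/10)
  seg 2: right by d2 = 1/2 → (1/2, 719/10)
  seg 3: down by d3 = 18 → (1/2, 539/10)
  seg 4: left by d3 = 18 → (-35/2, 539/10)
  seg 5: down by d5 = 9 → (-35/2, 449/10)
  seg 6: left by d1 = 6 → (-47/2, 449/10)
  seg 7: right by d5 = 9 → (-29/2, 449/10)

d6 = 719/10
d7 = 18
d8 = 9/2
d9 = 21/2
d10 = 209/5
endpoint = (-29/2, 449/10)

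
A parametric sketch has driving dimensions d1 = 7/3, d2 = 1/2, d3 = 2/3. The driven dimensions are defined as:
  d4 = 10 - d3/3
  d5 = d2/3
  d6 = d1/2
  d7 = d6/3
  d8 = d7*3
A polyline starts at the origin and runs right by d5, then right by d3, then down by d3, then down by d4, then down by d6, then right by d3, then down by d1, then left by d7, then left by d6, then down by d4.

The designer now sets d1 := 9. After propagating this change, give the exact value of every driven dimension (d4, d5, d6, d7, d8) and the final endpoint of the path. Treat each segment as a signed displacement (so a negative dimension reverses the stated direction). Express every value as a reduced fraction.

Apply edit: d1 := 9
  d4 = 10 - d3/3 = 88/9
  d5 = d2/3 = 1/6
  d6 = d1/2 = 9/2
  d7 = d6/3 = 3/2
  d8 = d7*3 = 9/2
Walk from origin (0, 0):
  seg 1: right by d5 = 1/6 → (1/6, 0)
  seg 2: right by d3 = 2/3 → (5/6, 0)
  seg 3: down by d3 = 2/3 → (5/6, -2/3)
  seg 4: down by d4 = 88/9 → (5/6, -94/9)
  seg 5: down by d6 = 9/2 → (5/6, -269/18)
  seg 6: right by d3 = 2/3 → (3/2, -269/18)
  seg 7: down by d1 = 9 → (3/2, -431/18)
  seg 8: left by d7 = 3/2 → (0, -431/18)
  seg 9: left by d6 = 9/2 → (-9/2, -431/18)
  seg 10: down by d4 = 88/9 → (-9/2, -607/18)

d4 = 88/9
d5 = 1/6
d6 = 9/2
d7 = 3/2
d8 = 9/2
endpoint = (-9/2, -607/18)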